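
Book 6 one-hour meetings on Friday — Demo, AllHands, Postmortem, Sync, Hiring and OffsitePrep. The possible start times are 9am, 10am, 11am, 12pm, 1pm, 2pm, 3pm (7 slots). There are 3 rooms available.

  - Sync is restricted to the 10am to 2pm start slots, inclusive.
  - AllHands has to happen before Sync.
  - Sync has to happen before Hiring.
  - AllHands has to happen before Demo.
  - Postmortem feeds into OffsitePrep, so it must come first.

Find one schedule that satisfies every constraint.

AllHands -> 9am; OffsitePrep -> 10am; Demo -> 10am; Postmortem -> 9am; Hiring -> 11am; Sync -> 10am

Checking: AllHands(9am) before Sync(10am); Sync(10am) before Hiring(11am); Postmortem(9am) before OffsitePrep(10am); AllHands(9am) before Demo(10am); Sync=10am in [10am,2pm]; max 3 per slot (cap 3).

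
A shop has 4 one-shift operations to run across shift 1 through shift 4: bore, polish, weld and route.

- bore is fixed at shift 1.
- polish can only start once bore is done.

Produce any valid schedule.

polish in shift 2, weld in shift 1, route in shift 1, bore in shift 1

Checking: bore(shift 1) before polish(shift 2); bore=shift 1 in [shift 1,shift 1].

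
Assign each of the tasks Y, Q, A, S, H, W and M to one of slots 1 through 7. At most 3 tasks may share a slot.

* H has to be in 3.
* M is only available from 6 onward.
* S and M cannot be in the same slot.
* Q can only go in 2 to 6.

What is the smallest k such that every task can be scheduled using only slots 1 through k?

With at most 3 per slot and 7 tasks, at least 3 slots are needed.
M can't be placed before 6, so the schedule must run through at least slot 6.
6 works (last occupied slot: 6): for example S=1; Q=2; M=6; A=1; H=3; Y=1; W=2.

6 slots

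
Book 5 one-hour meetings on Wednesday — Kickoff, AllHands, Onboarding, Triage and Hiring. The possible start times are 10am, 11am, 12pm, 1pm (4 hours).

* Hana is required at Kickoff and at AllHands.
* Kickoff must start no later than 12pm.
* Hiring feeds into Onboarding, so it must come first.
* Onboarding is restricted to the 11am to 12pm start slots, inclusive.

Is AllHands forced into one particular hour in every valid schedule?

AllHands can be 10am (e.g. Triage -> 10am; Hiring -> 10am; Kickoff -> 11am; AllHands -> 10am; Onboarding -> 11am) or 11am (e.g. Onboarding=11am; AllHands=11am; Hiring=10am; Triage=10am; Kickoff=10am).

No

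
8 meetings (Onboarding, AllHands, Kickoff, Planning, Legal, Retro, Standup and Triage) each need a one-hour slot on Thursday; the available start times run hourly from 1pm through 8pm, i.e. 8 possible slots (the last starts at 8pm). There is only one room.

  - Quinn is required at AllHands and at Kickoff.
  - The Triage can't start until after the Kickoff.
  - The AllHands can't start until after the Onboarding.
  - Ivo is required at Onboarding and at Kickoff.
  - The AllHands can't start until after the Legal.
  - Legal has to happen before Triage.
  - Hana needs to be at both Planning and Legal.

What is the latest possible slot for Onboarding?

7pm

Downstream work caps Onboarding at 7pm.
Onboarding at 7pm is achievable: Retro in 5pm, Planning in 4pm, Onboarding in 7pm, Kickoff in 2pm, Triage in 3pm, AllHands in 8pm, Legal in 1pm, Standup in 6pm.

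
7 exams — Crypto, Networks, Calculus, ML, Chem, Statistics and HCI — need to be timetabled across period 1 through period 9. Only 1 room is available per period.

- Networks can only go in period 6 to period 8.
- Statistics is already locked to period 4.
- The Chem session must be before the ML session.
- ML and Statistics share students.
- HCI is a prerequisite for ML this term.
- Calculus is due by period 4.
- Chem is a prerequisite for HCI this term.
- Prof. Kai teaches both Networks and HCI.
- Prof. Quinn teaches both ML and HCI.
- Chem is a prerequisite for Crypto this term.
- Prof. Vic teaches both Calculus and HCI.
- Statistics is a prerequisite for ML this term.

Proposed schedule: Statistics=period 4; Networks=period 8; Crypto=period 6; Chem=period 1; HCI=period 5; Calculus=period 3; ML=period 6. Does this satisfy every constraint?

Invalid. Only 1 room is available per period.

Prof. Quinn teaches both ML and HCI — holds.
Only 1 room is available per period — violated.
Chem is a prerequisite for Crypto this term — holds.
Networks can only go in period 6 to period 8 — holds.
Statistics is already locked to period 4 — holds.
The Chem session must be before the ML session — holds.
Calculus is due by period 4 — holds.
Statistics is a prerequisite for ML this term — holds.
Prof. Vic teaches both Calculus and HCI — holds.
HCI is a prerequisite for ML this term — holds.
Chem is a prerequisite for HCI this term — holds.
ML and Statistics share students — holds.
Prof. Kai teaches both Networks and HCI — holds.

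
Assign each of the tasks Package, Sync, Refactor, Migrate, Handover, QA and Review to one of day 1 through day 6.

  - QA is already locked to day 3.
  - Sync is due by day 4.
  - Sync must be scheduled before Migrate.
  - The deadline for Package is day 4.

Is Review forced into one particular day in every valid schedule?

No

Review can be day 1 (e.g. Handover in day 1; QA in day 3; Review in day 1; Package in day 1; Sync in day 1; Refactor in day 1; Migrate in day 2) or day 2 (e.g. Sync -> day 1, Migrate -> day 2, Package -> day 1, Handover -> day 1, Refactor -> day 1, Review -> day 2, QA -> day 3).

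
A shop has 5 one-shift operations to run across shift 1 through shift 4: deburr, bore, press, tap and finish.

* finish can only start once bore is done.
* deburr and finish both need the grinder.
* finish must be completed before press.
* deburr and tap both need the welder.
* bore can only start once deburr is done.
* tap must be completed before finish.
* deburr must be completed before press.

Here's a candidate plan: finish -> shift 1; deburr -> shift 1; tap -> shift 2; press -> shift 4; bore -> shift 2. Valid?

tap must be completed before finish — violated.
deburr must be completed before press — holds.
finish must be completed before press — holds.
finish can only start once bore is done — violated.
bore can only start once deburr is done — holds.
deburr and tap both need the welder — holds.
deburr and finish both need the grinder — violated.

No — it violates: deburr and finish both need the grinder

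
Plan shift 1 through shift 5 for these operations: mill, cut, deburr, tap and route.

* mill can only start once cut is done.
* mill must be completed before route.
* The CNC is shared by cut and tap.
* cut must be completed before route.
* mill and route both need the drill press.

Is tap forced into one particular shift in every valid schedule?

No

tap can be shift 1 (e.g. deburr -> shift 1, cut -> shift 2, route -> shift 4, tap -> shift 1, mill -> shift 3) or shift 2 (e.g. route -> shift 3, cut -> shift 1, tap -> shift 2, deburr -> shift 1, mill -> shift 2).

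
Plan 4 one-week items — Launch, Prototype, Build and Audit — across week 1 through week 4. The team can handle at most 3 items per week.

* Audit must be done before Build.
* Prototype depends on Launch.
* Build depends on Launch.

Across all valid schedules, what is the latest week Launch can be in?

Downstream work caps Launch at week 3.
Launch at week 3 is achievable: Launch -> week 3; Prototype -> week 4; Build -> week 4; Audit -> week 1.

week 3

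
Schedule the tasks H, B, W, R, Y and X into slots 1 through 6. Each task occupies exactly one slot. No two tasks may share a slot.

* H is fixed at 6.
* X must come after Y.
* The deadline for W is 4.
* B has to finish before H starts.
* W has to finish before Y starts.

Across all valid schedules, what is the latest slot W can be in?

W's own window allows nothing later than 4.
W at 3 is achievable: W -> 3, X -> 5, R -> 2, Y -> 4, H -> 6, B -> 1.
Nothing later works — the capacity limit rule out every slot after 3.

3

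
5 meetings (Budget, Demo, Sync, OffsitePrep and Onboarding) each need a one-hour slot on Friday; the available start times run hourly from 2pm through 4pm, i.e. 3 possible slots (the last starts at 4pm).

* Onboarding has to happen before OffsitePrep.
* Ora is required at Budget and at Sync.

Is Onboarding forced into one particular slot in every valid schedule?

Onboarding can be 2pm (e.g. Onboarding -> 2pm, Demo -> 2pm, OffsitePrep -> 3pm, Sync -> 3pm, Budget -> 2pm) or 3pm (e.g. Budget in 2pm; Sync in 3pm; OffsitePrep in 4pm; Onboarding in 3pm; Demo in 2pm).

No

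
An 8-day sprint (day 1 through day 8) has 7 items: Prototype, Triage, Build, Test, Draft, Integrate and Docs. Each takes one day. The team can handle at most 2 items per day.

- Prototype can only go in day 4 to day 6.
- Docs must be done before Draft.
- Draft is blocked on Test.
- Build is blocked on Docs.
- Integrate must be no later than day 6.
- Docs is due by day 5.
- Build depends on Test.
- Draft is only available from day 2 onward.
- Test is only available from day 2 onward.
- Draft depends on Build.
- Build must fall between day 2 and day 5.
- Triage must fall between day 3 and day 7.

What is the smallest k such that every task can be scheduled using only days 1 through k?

The precedence chain requires at least 3 distinct days.
With at most 2 per day and 7 tasks, at least 4 days are needed.
Prototype can't be placed before day 4, so the schedule must run through at least day 4.
4 works (last occupied day: day 4): for example Prototype in day 4, Triage in day 3, Docs in day 1, Build in day 3, Integrate in day 1, Draft in day 4, Test in day 2.

4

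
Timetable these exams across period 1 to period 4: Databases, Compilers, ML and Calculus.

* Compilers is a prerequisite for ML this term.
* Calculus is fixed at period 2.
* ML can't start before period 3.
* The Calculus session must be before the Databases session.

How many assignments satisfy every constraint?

Splitting on Databases: it can be period 3 (5), period 4 (5). Listing each branch's schedules as (Compilers, ML, Calculus) by period number:
Databases=period 3: (1,3,2) (1,4,2) (2,3,2) (2,4,2) (3,4,2) — 5.
Databases=period 4: (1,3,2) (1,4,2) (2,3,2) (2,4,2) (3,4,2) — 5.
Summing: 5 + 5 = 10.

10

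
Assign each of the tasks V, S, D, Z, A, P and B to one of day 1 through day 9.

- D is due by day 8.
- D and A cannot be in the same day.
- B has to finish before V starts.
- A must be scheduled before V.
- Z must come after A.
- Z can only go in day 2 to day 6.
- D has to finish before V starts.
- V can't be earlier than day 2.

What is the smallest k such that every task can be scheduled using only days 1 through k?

3

The precedence chain requires at least 2 distinct days.
Could 2 days be enough, i.e. nothing placed later than day 2? No: V's window within 2 days is {day 2}; D's window within 2 days is {day 1, day 2}; Z's window within 2 days is {day 2}; A must come before Z (at day 2 or earlier) → {day 1}; D must come before V (at day 2 or earlier) → {day 1}; A can't share with D (day 1) → nothing is left.
So 2 days is not enough.
3 works (last occupied day: day 3): for example Z in day 2, V in day 3, S in day 1, D in day 2, A in day 1, P in day 1, B in day 1.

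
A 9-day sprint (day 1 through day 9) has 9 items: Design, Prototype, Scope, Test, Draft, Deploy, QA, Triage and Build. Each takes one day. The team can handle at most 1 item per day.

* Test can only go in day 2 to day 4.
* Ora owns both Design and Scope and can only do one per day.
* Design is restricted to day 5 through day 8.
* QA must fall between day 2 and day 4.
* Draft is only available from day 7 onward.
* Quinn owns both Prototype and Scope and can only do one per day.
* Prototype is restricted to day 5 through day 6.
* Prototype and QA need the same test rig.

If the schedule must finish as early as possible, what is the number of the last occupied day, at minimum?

With at most 1 per day and 9 tasks, at least 9 days are needed.
Draft can't be placed before day 7, so the schedule must run through at least day 7.
9 works (last occupied day: day 9): for example Deploy=day 4, QA=day 3, Prototype=day 5, Design=day 6, Scope=day 1, Build=day 9, Triage=day 8, Draft=day 7, Test=day 2.

9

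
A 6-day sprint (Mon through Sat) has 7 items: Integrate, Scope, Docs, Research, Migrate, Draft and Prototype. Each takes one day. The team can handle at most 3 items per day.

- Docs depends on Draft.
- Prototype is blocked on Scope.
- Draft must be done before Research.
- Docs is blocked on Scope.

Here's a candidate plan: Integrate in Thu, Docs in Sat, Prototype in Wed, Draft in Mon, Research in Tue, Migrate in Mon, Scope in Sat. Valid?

No. Prototype is blocked on Scope is not satisfied.

Prototype is blocked on Scope — violated.
Docs depends on Draft — holds.
The team can handle at most 3 items per day — holds.
Docs is blocked on Scope — violated.
Draft must be done before Research — holds.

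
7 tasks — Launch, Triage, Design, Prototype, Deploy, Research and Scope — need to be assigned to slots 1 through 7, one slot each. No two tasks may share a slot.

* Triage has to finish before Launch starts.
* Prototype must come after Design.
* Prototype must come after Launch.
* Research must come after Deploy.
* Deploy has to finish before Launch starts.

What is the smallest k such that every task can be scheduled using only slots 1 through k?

7

The precedence chain requires at least 3 distinct slots.
With at most 1 per slot and 7 tasks, at least 7 slots are needed.
7 works (last occupied slot: 7): for example Scope -> 7, Research -> 6, Prototype -> 5, Design -> 4, Launch -> 3, Deploy -> 1, Triage -> 2.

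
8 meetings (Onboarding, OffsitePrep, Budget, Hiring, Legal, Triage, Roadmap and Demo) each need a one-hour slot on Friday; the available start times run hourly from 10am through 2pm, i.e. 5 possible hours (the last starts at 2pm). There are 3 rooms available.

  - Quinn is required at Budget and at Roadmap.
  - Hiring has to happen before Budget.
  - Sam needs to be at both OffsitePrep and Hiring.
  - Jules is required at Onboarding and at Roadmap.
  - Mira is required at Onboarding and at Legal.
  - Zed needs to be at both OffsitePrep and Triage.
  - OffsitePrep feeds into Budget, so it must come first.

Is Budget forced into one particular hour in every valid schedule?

Budget can be 12pm (e.g. Triage in 11am; Hiring in 11am; Legal in 11am; OffsitePrep in 10am; Onboarding in 10am; Budget in 12pm; Demo in 10am; Roadmap in 1pm) or 1pm (e.g. OffsitePrep=10am; Onboarding=10am; Triage=11am; Budget=1pm; Demo=10am; Legal=11am; Hiring=11am; Roadmap=12pm).

No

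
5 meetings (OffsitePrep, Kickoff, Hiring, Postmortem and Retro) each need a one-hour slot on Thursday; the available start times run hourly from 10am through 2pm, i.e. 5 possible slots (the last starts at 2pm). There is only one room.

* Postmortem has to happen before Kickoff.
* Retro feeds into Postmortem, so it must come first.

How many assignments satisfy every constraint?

20

Splitting on OffsitePrep: it can be 10am (4), 11am (4), 12pm (4), 1pm (4), 2pm (4). Listing each branch's schedules as (Kickoff, Hiring, Postmortem, Retro):
OffsitePrep=10am: (1pm,2pm,12pm,11am) (2pm,11am,1pm,12pm) (2pm,12pm,1pm,11am) (2pm,1pm,12pm,11am) — 4.
OffsitePrep=11am: (1pm,2pm,12pm,10am) (2pm,10am,1pm,12pm) (2pm,12pm,1pm,10am) (2pm,1pm,12pm,10am) — 4.
OffsitePrep=12pm: (1pm,2pm,11am,10am) (2pm,10am,1pm,11am) (2pm,11am,1pm,10am) (2pm,1pm,11am,10am) — 4.
OffsitePrep=1pm: (12pm,2pm,11am,10am) (2pm,10am,12pm,11am) (2pm,11am,12pm,10am) (2pm,12pm,11am,10am) — 4.
OffsitePrep=2pm: (12pm,1pm,11am,10am) (1pm,10am,12pm,11am) (1pm,11am,12pm,10am) (1pm,12pm,11am,10am) — 4.
Summing: 4 + 4 + 4 + 4 + 4 = 20.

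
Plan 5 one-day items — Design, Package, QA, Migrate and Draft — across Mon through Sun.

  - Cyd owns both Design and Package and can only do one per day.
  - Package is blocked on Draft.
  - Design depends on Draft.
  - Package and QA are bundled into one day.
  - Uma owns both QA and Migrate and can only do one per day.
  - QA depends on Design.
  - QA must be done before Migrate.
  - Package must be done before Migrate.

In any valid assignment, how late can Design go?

Precedence pushes Design to at least Tue; downstream work caps Design at Fri.
Design at Fri is achievable: Design -> Fri; Migrate -> Sun; QA -> Sat; Package -> Sat; Draft -> Mon.

Fri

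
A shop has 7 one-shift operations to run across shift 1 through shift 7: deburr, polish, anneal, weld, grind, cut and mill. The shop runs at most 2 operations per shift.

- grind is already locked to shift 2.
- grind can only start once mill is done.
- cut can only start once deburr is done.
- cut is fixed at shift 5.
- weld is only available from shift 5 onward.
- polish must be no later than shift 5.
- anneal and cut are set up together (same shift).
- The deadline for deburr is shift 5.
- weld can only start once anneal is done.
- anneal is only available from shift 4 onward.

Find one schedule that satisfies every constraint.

cut=shift 5, deburr=shift 1, anneal=shift 5, weld=shift 6, grind=shift 2, mill=shift 1, polish=shift 2

Checking: mill(shift 1) before grind(shift 2); anneal(shift 5) before weld(shift 6); deburr(shift 1) before cut(shift 5); anneal = cut = shift 5; weld=shift 6 in [shift 5,shift 7]; deburr=shift 1 in [shift 1,shift 5]; cut=shift 5 in [shift 5,shift 5]; anneal=shift 5 in [shift 4,shift 7]; polish=shift 2 in [shift 1,shift 5]; grind=shift 2 in [shift 2,shift 2]; max 2 per shift (cap 2).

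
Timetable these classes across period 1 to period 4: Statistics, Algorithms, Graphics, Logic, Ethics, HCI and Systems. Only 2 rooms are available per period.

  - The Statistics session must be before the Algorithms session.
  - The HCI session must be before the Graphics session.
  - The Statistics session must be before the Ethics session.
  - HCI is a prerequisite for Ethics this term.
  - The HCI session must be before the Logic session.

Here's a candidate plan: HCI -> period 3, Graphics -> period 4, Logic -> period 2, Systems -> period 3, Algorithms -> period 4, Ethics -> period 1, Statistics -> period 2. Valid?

The Statistics session must be before the Algorithms session — holds.
The Statistics session must be before the Ethics session — violated.
The HCI session must be before the Logic session — violated.
The HCI session must be before the Graphics session — holds.
HCI is a prerequisite for Ethics this term — violated.
Only 2 rooms are available per period — holds.

Invalid. HCI is a prerequisite for Ethics this term.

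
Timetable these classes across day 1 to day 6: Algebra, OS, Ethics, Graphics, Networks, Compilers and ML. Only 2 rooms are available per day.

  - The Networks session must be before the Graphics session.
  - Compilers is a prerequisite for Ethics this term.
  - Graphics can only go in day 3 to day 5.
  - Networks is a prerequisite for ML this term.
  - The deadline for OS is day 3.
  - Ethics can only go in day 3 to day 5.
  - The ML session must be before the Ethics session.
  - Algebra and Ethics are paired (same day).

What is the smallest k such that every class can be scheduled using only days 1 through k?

The precedence chain requires at least 3 distinct days.
With at most 2 per day and 7 classes, at least 4 days are needed.
4 works (last occupied day: day 4): for example Ethics in day 3; Compilers in day 2; ML in day 2; Graphics in day 4; Networks in day 1; Algebra in day 3; OS in day 1.

4 days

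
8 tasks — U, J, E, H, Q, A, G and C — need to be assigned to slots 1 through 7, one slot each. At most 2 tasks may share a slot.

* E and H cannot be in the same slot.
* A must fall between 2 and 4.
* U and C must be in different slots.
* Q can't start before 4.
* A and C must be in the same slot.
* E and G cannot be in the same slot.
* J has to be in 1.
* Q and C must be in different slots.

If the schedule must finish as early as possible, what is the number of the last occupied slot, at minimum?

With at most 2 per slot and 8 tasks, at least 4 slots are needed.
Q can't be placed before 4, so the schedule must run through at least slot 4.
4 works (last occupied slot: 4): for example Q -> 4; E -> 4; G -> 3; A -> 2; J -> 1; H -> 3; C -> 2; U -> 1.

4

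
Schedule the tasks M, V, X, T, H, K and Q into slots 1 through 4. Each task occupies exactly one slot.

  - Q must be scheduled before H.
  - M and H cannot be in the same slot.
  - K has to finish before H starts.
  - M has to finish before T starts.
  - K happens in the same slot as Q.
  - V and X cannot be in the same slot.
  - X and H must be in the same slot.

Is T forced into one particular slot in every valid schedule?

T can be 2 (e.g. M -> 1; X -> 2; V -> 1; K -> 1; Q -> 1; T -> 2; H -> 2) or 3 (e.g. M -> 1, Q -> 1, T -> 3, K -> 1, H -> 2, X -> 2, V -> 1).

No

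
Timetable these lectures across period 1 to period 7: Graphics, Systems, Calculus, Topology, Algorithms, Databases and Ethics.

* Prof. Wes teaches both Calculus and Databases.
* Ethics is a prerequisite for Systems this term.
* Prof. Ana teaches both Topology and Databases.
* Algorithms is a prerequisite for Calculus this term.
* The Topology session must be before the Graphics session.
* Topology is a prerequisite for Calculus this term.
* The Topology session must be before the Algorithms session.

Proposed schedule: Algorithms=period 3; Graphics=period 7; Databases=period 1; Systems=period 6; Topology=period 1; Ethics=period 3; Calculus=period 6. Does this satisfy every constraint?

No — it violates: Prof. Ana teaches both Topology and Databases

Ethics is a prerequisite for Systems this term — holds.
Prof. Ana teaches both Topology and Databases — violated.
Prof. Wes teaches both Calculus and Databases — holds.
Topology is a prerequisite for Calculus this term — holds.
Algorithms is a prerequisite for Calculus this term — holds.
The Topology session must be before the Algorithms session — holds.
The Topology session must be before the Graphics session — holds.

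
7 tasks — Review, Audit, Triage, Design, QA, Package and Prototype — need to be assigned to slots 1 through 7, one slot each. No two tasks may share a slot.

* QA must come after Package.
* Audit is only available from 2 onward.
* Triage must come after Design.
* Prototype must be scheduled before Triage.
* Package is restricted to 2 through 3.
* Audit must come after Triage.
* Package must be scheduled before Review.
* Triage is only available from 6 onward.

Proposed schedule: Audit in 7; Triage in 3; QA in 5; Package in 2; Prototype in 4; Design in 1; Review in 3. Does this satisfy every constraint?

No — it violates: No two tasks may share a slot

Triage must come after Design — holds.
Package must be scheduled before Review — holds.
Audit is only available from 2 onward — holds.
Triage is only available from 6 onward — violated.
Prototype must be scheduled before Triage — violated.
QA must come after Package — holds.
Audit must come after Triage — holds.
Package is restricted to 2 through 3 — holds.
No two tasks may share a slot — violated.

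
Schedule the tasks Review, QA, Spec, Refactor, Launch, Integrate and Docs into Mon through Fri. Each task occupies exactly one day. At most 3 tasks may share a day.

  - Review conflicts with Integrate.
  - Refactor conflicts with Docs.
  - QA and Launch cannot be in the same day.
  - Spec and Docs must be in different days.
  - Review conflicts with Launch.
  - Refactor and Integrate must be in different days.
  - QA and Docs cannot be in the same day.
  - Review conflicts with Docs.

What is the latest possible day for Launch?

Launch at Fri is achievable: Launch in Fri, Docs in Wed, Spec in Mon, Review in Mon, QA in Mon, Refactor in Tue, Integrate in Wed.

Fri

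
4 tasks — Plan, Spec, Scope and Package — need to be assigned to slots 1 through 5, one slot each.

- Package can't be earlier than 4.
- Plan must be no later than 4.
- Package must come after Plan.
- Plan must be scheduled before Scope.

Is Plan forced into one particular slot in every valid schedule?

Plan can be 1 (e.g. Scope in 2, Package in 4, Plan in 1, Spec in 1) or 2 (e.g. Scope in 3, Spec in 1, Plan in 2, Package in 4).

No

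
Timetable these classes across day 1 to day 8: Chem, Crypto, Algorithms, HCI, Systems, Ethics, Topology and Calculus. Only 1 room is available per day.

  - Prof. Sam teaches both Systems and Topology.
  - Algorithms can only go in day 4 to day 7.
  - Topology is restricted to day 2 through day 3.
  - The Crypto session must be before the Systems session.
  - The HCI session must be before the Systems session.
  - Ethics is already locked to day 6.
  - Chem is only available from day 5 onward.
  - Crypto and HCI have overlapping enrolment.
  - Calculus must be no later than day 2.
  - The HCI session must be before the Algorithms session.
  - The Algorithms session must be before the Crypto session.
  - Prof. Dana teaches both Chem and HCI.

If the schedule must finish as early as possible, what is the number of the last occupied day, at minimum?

day 8

The precedence chain requires at least 4 distinct days.
With at most 1 per day and 8 classes, at least 8 days are needed.
Ethics can't be placed before day 6, so the schedule must run through at least day 6.
8 works (last occupied day: day 8): for example Chem in day 5, HCI in day 3, Topology in day 2, Calculus in day 1, Algorithms in day 4, Systems in day 8, Crypto in day 7, Ethics in day 6.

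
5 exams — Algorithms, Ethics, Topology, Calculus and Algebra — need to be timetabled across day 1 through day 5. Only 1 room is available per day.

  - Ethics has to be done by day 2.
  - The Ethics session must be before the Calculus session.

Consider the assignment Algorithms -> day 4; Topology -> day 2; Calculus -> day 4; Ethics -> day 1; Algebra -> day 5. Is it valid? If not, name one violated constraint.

No. Only 1 room is available per day is not satisfied.

Ethics has to be done by day 2 — holds.
The Ethics session must be before the Calculus session — holds.
Only 1 room is available per day — violated.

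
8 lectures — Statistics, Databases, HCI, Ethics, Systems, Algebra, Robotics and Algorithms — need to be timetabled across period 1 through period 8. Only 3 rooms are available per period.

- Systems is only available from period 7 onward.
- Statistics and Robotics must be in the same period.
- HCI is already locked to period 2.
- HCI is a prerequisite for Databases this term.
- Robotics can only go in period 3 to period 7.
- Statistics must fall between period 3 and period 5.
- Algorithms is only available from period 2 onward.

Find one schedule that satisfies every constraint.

Databases in period 3, HCI in period 2, Statistics in period 3, Robotics in period 3, Systems in period 7, Algorithms in period 2, Algebra in period 1, Ethics in period 1

Checking: HCI(period 2) before Databases(period 3); Statistics = Robotics = period 3; Systems=period 7 in [period 7,period 8]; HCI=period 2 in [period 2,period 2]; Algorithms=period 2 in [period 2,period 8]; Robotics=period 3 in [period 3,period 7]; Statistics=period 3 in [period 3,period 5]; max 3 per period (cap 3).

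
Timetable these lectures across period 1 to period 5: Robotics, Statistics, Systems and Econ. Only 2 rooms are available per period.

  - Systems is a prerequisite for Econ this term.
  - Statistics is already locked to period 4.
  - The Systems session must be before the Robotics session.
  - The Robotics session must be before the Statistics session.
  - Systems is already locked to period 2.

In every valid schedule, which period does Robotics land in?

period 3

Systems is fixed at period 2 and must come before Robotics, so Robotics is at least period 3.
Statistics is fixed at period 4 and must come after Robotics, so Robotics is at most period 3.
So Robotics must be period 3.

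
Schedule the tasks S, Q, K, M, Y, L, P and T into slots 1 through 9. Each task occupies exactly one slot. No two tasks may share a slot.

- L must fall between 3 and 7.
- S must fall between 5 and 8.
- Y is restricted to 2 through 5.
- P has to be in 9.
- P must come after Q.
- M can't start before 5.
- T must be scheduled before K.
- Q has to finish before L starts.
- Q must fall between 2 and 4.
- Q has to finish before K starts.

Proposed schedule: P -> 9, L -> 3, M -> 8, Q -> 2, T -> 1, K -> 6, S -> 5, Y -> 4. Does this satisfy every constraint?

Yes

Y is restricted to 2 through 5 — holds.
L must fall between 3 and 7 — holds.
P must come after Q — holds.
T must be scheduled before K — holds.
Q has to finish before K starts — holds.
Q has to finish before L starts — holds.
No two tasks may share a slot — holds.
P has to be in 9 — holds.
M can't start before 5 — holds.
Q must fall between 2 and 4 — holds.
S must fall between 5 and 8 — holds.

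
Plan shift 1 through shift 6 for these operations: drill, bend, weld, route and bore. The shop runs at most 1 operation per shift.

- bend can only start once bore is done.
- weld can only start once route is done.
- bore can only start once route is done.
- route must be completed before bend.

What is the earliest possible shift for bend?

shift 3

Precedence pushes bend to at least shift 3.
bend at shift 3 is achievable: route -> shift 1; weld -> shift 4; drill -> shift 5; bore -> shift 2; bend -> shift 3.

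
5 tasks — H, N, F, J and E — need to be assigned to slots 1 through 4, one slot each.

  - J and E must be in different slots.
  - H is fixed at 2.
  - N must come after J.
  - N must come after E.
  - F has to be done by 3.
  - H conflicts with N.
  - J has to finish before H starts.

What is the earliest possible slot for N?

3

Precedence pushes N to at least 2.
N at 3 is achievable: N in 3; H in 2; J in 1; F in 1; E in 2.
Nothing earlier works — the conflict constraints rule out every slot before 3.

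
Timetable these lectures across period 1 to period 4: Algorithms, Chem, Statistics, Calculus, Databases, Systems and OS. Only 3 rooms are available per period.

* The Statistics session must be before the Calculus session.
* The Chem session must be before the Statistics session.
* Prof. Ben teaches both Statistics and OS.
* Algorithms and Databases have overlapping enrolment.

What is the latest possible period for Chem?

Downstream work caps Chem at period 2.
Chem at period 2 is achievable: Algorithms=period 1; Statistics=period 3; Calculus=period 4; OS=period 1; Systems=period 1; Chem=period 2; Databases=period 2.

period 2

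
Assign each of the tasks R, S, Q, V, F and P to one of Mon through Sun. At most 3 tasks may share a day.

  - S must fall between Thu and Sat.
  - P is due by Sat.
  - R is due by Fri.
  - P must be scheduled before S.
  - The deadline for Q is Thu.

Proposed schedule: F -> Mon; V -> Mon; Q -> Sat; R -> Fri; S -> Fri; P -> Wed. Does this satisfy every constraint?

Invalid. The deadline for Q is Thu.

At most 3 tasks may share a day — holds.
P is due by Sat — holds.
P must be scheduled before S — holds.
The deadline for Q is Thu — violated.
R is due by Fri — holds.
S must fall between Thu and Sat — holds.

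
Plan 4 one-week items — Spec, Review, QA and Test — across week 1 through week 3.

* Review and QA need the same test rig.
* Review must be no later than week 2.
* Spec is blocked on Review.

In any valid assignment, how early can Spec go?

week 2

Precedence pushes Spec to at least week 2.
Spec at week 2 is achievable: Test=week 1, Spec=week 2, QA=week 2, Review=week 1.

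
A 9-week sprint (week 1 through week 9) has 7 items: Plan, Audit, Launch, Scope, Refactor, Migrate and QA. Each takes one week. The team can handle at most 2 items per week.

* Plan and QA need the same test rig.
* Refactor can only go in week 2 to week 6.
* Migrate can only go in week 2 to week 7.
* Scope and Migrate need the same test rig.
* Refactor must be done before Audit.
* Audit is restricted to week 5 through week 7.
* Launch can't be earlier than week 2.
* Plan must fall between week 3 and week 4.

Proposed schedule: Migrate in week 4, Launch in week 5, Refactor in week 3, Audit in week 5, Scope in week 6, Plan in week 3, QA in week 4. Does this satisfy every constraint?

Audit is restricted to week 5 through week 7 — holds.
Plan must fall between week 3 and week 4 — holds.
Launch can't be earlier than week 2 — holds.
Migrate can only go in week 2 to week 7 — holds.
Scope and Migrate need the same test rig — holds.
Plan and QA need the same test rig — holds.
The team can handle at most 2 items per week — holds.
Refactor must be done before Audit — holds.
Refactor can only go in week 2 to week 6 — holds.

Yes, all constraints hold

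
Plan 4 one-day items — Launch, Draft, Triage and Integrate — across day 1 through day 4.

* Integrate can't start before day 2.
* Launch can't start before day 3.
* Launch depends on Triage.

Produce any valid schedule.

Integrate -> day 2, Launch -> day 3, Draft -> day 1, Triage -> day 1

Checking: Triage(day 1) before Launch(day 3); Launch=day 3 in [day 3,day 4]; Integrate=day 2 in [day 2,day 4].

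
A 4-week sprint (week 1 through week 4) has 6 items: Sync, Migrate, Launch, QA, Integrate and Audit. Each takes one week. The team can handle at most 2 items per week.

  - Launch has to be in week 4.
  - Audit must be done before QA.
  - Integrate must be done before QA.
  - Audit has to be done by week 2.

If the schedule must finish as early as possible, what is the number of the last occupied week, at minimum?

The precedence chain requires at least 2 distinct weeks.
With at most 2 per week and 6 work items, at least 3 weeks are needed.
Launch can't be placed before week 4, so the schedule must run through at least week 4.
4 works (last occupied week: week 4): for example Launch -> week 4, Integrate -> week 1, Sync -> week 2, QA -> week 2, Audit -> week 1, Migrate -> week 3.

week 4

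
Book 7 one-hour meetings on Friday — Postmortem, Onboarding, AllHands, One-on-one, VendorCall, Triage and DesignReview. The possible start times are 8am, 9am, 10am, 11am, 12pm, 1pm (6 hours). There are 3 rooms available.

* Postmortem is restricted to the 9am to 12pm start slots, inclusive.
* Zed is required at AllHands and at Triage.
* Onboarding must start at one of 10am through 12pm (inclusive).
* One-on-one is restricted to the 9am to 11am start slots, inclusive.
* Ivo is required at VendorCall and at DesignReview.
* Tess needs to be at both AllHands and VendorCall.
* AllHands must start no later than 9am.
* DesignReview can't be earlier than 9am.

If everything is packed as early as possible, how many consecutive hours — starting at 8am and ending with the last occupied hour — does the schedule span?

With at most 3 per hour and 7 meetings, at least 3 hours are needed.
Onboarding can't be placed before 10am — that is hour 3 counting from 8am — so the schedule must run through at least 3 hours.
3 works (last occupied hour: 10am): for example One-on-one -> 9am, DesignReview -> 9am, Onboarding -> 10am, Triage -> 10am, AllHands -> 8am, VendorCall -> 10am, Postmortem -> 9am.

3 hours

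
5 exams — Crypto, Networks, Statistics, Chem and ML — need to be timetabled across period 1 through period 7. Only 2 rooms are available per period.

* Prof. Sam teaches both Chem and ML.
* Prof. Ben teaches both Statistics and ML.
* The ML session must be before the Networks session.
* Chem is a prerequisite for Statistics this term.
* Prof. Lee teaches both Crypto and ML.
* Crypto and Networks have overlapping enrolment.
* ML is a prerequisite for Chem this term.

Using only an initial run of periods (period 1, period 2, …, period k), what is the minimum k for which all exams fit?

The precedence chain requires at least 3 distinct periods.
With at most 2 per period and 5 exams, at least 3 periods are needed.
3 works (last occupied period: period 3): for example Chem in period 2; Networks in period 2; Statistics in period 3; ML in period 1; Crypto in period 3.

3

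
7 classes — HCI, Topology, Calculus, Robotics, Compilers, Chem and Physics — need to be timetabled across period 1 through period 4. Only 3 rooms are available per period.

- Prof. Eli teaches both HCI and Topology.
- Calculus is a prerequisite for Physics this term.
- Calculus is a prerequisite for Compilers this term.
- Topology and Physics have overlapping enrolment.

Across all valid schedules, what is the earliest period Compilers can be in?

period 2

Precedence pushes Compilers to at least period 2.
Compilers at period 2 is achievable: Robotics -> period 1; HCI -> period 1; Chem -> period 2; Compilers -> period 2; Topology -> period 3; Calculus -> period 1; Physics -> period 2.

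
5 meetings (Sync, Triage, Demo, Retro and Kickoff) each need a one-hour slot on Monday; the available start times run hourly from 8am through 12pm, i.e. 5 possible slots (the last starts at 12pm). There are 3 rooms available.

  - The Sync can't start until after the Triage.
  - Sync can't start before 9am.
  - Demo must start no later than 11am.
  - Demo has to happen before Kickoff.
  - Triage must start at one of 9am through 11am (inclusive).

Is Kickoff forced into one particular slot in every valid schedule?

No

Kickoff can be 9am (e.g. Triage -> 9am, Retro -> 8am, Demo -> 8am, Sync -> 10am, Kickoff -> 9am) or 10am (e.g. Kickoff -> 10am; Triage -> 9am; Demo -> 8am; Sync -> 10am; Retro -> 8am).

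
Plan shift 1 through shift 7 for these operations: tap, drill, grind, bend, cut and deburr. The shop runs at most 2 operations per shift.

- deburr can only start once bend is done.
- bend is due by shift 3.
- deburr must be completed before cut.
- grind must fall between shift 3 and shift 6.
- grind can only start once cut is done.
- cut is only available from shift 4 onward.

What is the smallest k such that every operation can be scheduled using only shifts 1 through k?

The precedence chain requires at least 4 distinct shifts.
With at most 2 per shift and 6 operations, at least 3 shifts are needed.
Propagating the time windows through the other constraints, grind can't land before shift 5, so the schedule must run through at least shift 5.
5 works (last occupied shift: shift 5): for example bend -> shift 1, cut -> shift 4, grind -> shift 5, drill -> shift 2, deburr -> shift 2, tap -> shift 1.

5 shifts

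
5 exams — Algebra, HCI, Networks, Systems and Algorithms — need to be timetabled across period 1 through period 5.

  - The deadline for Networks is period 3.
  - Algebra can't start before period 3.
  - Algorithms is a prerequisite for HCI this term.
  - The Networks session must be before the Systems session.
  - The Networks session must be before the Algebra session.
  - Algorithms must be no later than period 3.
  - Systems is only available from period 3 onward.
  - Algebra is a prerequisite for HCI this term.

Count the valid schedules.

60

Splitting on Algebra: it can be period 3 (36), period 4 (24). Listing each branch's schedules as (HCI, Networks, Systems, Algorithms) by period number:
Algebra=period 3: (4,1,3,1) (4,1,3,2) (4,1,3,3) (4,1,4,1) (4,1,4,2) (4,1,4,3) (4,1,5,1) (4,1,5,2) (4,1,5,3) (4,2,3,1) (4,2,3,2) (4,2,3,3) (4,2,4,1) (4,2,4,2) (4,2,4,3) (4,2,5,1) (4,2,5,2) (4,2,5,3) (5,1,3,1) (5,1,3,2) (5,1,3,3) (5,1,4,1) (5,1,4,2) (5,1,4,3) (5,1,5,1) (5,1,5,2) (5,1,5,3) (5,2,3,1) (5,2,3,2) (5,2,3,3) (5,2,4,1) (5,2,4,2) (5,2,4,3) (5,2,5,1) (5,2,5,2) (5,2,5,3) — 36.
Algebra=period 4: (5,1,3,1) (5,1,3,2) (5,1,3,3) (5,1,4,1) (5,1,4,2) (5,1,4,3) (5,1,5,1) (5,1,5,2) (5,1,5,3) (5,2,3,1) (5,2,3,2) (5,2,3,3) (5,2,4,1) (5,2,4,2) (5,2,4,3) (5,2,5,1) (5,2,5,2) (5,2,5,3) (5,3,4,1) (5,3,4,2) (5,3,4,3) (5,3,5,1) (5,3,5,2) (5,3,5,3) — 24.
Summing: 36 + 24 = 60.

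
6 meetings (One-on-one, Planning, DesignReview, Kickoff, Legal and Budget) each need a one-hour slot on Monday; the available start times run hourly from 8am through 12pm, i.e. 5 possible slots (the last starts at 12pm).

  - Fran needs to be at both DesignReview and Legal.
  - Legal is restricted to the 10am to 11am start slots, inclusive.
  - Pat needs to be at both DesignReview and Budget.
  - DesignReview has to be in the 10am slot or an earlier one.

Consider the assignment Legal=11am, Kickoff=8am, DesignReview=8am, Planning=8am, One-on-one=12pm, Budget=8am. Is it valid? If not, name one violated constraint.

No — it violates: Pat needs to be at both DesignReview and Budget

Legal is restricted to the 10am to 11am start slots, inclusive — holds.
DesignReview has to be in the 10am slot or an earlier one — holds.
Pat needs to be at both DesignReview and Budget — violated.
Fran needs to be at both DesignReview and Legal — holds.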